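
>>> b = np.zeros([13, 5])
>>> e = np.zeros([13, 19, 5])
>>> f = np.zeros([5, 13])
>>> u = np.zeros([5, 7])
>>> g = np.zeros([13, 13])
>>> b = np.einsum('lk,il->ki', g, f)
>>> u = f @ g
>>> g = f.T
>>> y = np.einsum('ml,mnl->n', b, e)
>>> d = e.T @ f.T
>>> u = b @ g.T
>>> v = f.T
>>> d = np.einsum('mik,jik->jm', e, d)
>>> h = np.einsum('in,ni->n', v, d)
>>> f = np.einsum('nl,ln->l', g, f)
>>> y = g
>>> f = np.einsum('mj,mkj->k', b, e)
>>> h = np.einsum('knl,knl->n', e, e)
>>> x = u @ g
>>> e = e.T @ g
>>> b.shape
(13, 5)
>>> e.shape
(5, 19, 5)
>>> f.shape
(19,)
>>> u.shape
(13, 13)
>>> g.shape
(13, 5)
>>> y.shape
(13, 5)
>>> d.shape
(5, 13)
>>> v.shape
(13, 5)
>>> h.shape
(19,)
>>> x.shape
(13, 5)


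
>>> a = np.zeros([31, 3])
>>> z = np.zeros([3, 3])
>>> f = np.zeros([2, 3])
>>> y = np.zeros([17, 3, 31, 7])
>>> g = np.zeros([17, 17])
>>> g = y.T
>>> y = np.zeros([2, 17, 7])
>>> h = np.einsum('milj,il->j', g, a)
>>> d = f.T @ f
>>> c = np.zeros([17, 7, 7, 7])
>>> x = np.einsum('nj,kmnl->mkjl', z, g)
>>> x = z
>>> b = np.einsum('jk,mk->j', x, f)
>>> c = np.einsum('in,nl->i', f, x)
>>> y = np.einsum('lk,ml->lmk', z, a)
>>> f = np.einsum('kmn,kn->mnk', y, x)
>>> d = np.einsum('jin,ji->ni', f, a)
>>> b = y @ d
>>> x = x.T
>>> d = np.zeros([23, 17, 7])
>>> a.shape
(31, 3)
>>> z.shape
(3, 3)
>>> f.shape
(31, 3, 3)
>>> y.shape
(3, 31, 3)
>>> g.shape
(7, 31, 3, 17)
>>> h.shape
(17,)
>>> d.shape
(23, 17, 7)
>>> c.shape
(2,)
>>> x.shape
(3, 3)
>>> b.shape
(3, 31, 3)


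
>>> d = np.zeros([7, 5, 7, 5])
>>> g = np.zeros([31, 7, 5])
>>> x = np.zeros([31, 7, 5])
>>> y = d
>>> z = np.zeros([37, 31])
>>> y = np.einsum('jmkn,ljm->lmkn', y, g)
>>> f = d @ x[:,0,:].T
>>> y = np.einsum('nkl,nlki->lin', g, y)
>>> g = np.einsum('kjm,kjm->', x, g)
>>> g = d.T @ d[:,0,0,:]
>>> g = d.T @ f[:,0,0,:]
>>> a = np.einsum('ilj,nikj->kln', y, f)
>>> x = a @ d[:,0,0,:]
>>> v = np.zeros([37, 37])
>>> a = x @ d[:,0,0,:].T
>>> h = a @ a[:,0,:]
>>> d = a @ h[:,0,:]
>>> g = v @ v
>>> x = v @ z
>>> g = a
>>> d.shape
(7, 5, 7)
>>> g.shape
(7, 5, 7)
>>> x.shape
(37, 31)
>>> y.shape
(5, 5, 31)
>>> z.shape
(37, 31)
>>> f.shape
(7, 5, 7, 31)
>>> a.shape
(7, 5, 7)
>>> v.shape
(37, 37)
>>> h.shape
(7, 5, 7)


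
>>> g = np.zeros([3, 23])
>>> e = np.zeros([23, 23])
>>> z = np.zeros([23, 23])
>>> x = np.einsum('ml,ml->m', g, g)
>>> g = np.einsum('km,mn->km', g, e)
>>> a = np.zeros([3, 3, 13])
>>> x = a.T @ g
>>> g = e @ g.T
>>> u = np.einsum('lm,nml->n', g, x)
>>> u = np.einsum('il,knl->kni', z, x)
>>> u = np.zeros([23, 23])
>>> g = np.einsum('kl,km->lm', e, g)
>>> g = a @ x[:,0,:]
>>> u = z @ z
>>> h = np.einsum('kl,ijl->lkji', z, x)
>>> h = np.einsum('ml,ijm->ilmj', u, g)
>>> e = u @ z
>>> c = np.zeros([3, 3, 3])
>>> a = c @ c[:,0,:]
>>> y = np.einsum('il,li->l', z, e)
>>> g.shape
(3, 3, 23)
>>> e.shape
(23, 23)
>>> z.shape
(23, 23)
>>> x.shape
(13, 3, 23)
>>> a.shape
(3, 3, 3)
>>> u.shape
(23, 23)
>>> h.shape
(3, 23, 23, 3)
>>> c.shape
(3, 3, 3)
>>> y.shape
(23,)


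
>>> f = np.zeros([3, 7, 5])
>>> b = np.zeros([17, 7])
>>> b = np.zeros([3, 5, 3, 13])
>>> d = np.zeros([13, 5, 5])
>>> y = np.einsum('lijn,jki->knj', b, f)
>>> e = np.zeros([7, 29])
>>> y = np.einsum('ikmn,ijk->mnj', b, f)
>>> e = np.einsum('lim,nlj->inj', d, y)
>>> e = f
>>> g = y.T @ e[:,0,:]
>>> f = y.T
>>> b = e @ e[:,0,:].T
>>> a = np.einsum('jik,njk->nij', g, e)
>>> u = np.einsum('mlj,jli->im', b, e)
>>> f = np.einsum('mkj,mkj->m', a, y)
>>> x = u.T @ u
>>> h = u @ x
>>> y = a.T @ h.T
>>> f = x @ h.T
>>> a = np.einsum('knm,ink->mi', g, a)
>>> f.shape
(3, 5)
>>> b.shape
(3, 7, 3)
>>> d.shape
(13, 5, 5)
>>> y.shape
(7, 13, 5)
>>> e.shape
(3, 7, 5)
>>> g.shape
(7, 13, 5)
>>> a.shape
(5, 3)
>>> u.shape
(5, 3)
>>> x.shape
(3, 3)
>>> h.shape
(5, 3)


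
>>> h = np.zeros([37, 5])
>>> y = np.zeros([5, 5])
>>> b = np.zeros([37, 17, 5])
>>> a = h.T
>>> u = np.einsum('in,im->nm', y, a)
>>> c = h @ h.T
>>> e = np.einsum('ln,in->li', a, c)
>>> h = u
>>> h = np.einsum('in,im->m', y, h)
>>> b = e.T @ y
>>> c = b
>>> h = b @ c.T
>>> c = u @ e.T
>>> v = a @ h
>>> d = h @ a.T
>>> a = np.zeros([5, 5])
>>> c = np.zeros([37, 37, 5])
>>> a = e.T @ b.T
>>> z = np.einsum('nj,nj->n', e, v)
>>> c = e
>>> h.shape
(37, 37)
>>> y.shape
(5, 5)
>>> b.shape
(37, 5)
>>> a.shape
(37, 37)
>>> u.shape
(5, 37)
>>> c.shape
(5, 37)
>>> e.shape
(5, 37)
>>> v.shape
(5, 37)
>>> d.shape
(37, 5)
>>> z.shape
(5,)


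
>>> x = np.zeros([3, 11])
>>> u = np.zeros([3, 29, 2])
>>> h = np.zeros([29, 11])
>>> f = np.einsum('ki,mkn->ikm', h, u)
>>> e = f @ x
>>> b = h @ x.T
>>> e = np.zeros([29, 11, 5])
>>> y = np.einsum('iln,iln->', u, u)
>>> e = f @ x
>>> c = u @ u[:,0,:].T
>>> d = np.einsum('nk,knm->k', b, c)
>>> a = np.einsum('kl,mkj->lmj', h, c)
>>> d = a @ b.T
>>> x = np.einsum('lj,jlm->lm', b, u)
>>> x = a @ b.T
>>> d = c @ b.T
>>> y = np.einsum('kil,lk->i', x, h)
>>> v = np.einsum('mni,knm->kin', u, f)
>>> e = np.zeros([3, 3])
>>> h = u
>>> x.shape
(11, 3, 29)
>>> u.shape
(3, 29, 2)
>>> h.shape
(3, 29, 2)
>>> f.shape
(11, 29, 3)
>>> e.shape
(3, 3)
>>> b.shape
(29, 3)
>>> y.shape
(3,)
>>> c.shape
(3, 29, 3)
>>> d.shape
(3, 29, 29)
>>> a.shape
(11, 3, 3)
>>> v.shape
(11, 2, 29)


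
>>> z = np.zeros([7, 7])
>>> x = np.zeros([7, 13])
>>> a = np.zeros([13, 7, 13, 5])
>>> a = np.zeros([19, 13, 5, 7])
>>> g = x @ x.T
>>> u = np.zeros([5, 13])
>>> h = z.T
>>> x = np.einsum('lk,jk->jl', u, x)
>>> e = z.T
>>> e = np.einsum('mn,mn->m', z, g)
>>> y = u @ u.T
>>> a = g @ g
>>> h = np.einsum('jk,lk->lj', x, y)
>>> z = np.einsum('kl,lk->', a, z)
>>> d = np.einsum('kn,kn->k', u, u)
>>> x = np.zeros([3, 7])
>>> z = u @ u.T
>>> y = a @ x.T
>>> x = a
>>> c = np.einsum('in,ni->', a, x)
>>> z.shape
(5, 5)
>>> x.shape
(7, 7)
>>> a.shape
(7, 7)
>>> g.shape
(7, 7)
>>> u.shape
(5, 13)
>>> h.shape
(5, 7)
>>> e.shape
(7,)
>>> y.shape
(7, 3)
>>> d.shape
(5,)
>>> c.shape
()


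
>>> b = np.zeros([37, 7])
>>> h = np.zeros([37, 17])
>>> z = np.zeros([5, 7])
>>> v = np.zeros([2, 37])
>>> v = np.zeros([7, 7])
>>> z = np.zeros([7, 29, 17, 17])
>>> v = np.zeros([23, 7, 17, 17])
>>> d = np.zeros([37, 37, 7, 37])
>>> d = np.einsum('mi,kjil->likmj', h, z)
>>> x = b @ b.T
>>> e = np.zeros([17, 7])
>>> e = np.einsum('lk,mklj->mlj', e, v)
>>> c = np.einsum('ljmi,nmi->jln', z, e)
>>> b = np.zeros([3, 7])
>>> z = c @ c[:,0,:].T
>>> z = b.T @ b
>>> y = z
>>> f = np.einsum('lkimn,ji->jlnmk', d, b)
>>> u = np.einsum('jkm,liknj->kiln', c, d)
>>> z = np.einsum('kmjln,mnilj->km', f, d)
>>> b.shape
(3, 7)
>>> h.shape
(37, 17)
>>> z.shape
(3, 17)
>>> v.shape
(23, 7, 17, 17)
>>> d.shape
(17, 17, 7, 37, 29)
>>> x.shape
(37, 37)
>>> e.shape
(23, 17, 17)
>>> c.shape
(29, 7, 23)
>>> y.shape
(7, 7)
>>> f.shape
(3, 17, 29, 37, 17)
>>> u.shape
(7, 17, 17, 37)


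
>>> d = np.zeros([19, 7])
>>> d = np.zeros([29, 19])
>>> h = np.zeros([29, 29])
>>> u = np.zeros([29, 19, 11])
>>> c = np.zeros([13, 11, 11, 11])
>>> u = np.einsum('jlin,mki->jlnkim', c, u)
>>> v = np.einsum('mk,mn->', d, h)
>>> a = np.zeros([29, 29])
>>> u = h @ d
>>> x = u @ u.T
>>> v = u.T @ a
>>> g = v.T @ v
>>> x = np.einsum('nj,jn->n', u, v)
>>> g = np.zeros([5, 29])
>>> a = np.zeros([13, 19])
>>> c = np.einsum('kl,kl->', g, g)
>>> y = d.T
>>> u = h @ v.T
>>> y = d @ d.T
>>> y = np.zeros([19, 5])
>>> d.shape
(29, 19)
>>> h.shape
(29, 29)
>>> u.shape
(29, 19)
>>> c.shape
()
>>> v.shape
(19, 29)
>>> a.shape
(13, 19)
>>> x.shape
(29,)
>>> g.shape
(5, 29)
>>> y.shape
(19, 5)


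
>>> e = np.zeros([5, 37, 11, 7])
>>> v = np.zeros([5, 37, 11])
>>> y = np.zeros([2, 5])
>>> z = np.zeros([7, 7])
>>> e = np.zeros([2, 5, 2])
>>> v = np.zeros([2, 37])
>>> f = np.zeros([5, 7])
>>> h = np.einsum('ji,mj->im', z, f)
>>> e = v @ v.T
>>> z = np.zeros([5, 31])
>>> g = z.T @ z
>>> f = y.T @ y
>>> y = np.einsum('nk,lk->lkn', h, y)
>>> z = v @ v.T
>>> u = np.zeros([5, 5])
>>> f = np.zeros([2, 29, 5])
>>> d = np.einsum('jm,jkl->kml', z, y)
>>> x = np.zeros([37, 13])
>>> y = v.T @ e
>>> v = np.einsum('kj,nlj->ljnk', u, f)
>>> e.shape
(2, 2)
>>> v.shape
(29, 5, 2, 5)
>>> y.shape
(37, 2)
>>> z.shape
(2, 2)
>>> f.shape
(2, 29, 5)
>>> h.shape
(7, 5)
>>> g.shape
(31, 31)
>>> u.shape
(5, 5)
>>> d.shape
(5, 2, 7)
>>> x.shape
(37, 13)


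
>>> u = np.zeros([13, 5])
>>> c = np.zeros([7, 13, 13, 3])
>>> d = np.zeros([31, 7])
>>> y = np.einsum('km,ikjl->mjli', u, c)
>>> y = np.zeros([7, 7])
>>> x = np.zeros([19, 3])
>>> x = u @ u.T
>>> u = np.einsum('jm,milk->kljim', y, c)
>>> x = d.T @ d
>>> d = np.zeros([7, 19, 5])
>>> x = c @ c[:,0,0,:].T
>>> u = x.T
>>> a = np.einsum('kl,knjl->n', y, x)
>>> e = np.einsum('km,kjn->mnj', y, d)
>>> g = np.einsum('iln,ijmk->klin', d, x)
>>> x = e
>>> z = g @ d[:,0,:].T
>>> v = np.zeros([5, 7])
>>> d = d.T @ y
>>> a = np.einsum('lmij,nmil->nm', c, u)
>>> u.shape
(7, 13, 13, 7)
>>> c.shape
(7, 13, 13, 3)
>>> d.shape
(5, 19, 7)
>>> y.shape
(7, 7)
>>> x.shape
(7, 5, 19)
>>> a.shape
(7, 13)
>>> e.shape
(7, 5, 19)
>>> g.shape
(7, 19, 7, 5)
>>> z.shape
(7, 19, 7, 7)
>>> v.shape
(5, 7)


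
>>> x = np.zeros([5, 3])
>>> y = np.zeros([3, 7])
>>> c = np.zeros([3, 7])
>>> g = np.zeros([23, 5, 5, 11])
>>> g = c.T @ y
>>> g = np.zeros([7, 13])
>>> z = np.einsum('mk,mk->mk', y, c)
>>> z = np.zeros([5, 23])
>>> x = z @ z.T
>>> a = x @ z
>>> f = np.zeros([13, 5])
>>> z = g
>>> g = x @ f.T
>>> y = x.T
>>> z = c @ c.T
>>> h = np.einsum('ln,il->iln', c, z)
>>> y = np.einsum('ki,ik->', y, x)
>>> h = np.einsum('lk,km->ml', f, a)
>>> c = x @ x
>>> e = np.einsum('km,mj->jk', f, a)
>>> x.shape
(5, 5)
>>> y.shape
()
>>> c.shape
(5, 5)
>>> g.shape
(5, 13)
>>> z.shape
(3, 3)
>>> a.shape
(5, 23)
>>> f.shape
(13, 5)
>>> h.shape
(23, 13)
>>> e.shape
(23, 13)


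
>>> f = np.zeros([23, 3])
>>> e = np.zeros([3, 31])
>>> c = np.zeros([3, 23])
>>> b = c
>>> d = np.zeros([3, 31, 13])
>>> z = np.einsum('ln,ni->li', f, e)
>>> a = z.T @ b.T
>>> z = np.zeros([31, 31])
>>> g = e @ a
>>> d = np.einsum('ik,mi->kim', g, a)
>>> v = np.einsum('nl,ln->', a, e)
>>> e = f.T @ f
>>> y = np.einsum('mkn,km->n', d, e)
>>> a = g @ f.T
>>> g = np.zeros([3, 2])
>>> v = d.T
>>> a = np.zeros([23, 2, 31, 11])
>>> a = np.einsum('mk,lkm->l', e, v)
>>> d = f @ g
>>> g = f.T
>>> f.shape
(23, 3)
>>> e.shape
(3, 3)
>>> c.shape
(3, 23)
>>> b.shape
(3, 23)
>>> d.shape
(23, 2)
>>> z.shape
(31, 31)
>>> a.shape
(31,)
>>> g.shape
(3, 23)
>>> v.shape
(31, 3, 3)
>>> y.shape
(31,)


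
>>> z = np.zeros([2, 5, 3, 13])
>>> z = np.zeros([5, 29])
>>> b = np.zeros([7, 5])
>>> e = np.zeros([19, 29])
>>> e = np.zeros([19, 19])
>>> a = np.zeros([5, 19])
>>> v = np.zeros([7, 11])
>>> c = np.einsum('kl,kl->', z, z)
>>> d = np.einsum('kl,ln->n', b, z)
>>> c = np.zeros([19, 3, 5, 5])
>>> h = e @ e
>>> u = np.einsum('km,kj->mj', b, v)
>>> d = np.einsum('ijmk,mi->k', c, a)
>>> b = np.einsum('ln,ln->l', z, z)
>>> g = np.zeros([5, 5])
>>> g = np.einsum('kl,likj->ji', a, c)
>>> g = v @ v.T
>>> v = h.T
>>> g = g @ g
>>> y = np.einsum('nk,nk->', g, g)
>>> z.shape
(5, 29)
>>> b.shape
(5,)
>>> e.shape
(19, 19)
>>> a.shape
(5, 19)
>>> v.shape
(19, 19)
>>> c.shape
(19, 3, 5, 5)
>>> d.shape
(5,)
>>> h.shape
(19, 19)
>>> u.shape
(5, 11)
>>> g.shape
(7, 7)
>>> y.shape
()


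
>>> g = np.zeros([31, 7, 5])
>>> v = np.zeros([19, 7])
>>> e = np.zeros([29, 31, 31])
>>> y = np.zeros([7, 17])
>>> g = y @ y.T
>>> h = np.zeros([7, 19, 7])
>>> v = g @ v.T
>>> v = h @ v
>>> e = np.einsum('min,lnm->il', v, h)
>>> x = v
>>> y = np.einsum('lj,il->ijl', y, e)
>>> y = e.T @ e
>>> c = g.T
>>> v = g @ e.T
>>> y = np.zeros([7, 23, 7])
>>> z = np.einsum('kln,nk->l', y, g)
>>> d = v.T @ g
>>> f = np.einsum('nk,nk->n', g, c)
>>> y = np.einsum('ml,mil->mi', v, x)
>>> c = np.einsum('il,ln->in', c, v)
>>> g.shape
(7, 7)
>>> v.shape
(7, 19)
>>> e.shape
(19, 7)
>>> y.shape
(7, 19)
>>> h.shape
(7, 19, 7)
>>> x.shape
(7, 19, 19)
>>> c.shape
(7, 19)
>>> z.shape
(23,)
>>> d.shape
(19, 7)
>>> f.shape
(7,)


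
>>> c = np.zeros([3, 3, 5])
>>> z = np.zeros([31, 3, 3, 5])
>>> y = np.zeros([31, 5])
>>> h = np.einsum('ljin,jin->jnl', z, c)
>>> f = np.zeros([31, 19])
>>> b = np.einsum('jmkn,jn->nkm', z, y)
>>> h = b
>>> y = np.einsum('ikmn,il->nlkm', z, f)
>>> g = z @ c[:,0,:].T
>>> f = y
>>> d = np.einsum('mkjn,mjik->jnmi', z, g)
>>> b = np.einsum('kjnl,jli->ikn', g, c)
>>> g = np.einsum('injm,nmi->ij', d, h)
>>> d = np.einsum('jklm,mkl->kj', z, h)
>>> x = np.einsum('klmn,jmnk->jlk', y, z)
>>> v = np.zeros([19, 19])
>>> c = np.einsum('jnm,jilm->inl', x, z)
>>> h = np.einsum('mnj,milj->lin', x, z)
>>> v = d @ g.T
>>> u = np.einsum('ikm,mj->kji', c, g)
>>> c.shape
(3, 19, 3)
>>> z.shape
(31, 3, 3, 5)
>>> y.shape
(5, 19, 3, 3)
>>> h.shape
(3, 3, 19)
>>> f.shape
(5, 19, 3, 3)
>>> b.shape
(5, 31, 3)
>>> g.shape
(3, 31)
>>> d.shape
(3, 31)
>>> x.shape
(31, 19, 5)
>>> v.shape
(3, 3)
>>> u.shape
(19, 31, 3)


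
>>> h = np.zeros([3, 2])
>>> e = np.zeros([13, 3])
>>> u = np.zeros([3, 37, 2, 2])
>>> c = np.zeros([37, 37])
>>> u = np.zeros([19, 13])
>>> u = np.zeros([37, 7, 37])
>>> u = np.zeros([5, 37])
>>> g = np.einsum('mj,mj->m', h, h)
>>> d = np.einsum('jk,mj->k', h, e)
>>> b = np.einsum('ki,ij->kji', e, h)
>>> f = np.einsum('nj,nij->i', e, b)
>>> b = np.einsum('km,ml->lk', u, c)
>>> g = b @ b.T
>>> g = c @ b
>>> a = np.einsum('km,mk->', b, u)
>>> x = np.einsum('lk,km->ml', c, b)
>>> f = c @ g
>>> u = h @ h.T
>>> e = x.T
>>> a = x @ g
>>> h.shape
(3, 2)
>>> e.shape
(37, 5)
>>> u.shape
(3, 3)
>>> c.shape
(37, 37)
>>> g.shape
(37, 5)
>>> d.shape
(2,)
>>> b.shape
(37, 5)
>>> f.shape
(37, 5)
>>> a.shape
(5, 5)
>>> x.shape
(5, 37)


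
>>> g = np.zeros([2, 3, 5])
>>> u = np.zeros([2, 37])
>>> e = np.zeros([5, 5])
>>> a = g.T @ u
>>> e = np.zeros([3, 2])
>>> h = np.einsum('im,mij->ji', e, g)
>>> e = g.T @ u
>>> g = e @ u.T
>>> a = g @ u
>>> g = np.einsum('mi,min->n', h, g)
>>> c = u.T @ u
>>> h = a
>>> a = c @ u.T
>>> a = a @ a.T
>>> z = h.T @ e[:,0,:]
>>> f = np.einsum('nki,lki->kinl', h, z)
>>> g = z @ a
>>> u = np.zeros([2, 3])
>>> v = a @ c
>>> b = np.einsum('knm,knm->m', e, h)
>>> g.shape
(37, 3, 37)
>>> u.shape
(2, 3)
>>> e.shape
(5, 3, 37)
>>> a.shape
(37, 37)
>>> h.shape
(5, 3, 37)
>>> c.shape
(37, 37)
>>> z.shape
(37, 3, 37)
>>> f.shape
(3, 37, 5, 37)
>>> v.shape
(37, 37)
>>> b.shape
(37,)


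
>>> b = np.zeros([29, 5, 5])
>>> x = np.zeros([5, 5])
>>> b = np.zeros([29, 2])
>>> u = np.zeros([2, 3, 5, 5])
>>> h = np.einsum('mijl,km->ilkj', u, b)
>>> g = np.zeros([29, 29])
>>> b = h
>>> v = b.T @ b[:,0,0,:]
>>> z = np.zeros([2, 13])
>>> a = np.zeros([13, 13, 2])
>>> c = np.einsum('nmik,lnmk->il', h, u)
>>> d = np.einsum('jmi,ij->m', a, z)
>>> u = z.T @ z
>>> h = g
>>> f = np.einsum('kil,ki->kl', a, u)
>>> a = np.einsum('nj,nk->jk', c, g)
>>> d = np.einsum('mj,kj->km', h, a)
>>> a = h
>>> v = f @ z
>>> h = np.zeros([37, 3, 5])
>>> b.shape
(3, 5, 29, 5)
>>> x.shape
(5, 5)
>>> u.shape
(13, 13)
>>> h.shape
(37, 3, 5)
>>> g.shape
(29, 29)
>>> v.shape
(13, 13)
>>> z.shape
(2, 13)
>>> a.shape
(29, 29)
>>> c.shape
(29, 2)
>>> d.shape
(2, 29)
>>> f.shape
(13, 2)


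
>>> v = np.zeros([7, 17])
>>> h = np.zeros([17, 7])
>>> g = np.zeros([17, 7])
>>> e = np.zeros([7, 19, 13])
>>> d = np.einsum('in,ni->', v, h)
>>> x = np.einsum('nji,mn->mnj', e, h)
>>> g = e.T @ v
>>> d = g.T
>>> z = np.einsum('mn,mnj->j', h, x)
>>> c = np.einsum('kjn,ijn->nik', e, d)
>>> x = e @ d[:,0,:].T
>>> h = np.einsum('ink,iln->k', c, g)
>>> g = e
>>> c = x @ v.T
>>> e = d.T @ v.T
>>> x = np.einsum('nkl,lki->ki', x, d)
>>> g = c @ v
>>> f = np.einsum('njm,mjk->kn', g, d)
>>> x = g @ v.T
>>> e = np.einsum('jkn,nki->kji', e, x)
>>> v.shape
(7, 17)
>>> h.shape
(7,)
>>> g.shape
(7, 19, 17)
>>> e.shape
(19, 13, 7)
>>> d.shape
(17, 19, 13)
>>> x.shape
(7, 19, 7)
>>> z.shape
(19,)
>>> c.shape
(7, 19, 7)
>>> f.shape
(13, 7)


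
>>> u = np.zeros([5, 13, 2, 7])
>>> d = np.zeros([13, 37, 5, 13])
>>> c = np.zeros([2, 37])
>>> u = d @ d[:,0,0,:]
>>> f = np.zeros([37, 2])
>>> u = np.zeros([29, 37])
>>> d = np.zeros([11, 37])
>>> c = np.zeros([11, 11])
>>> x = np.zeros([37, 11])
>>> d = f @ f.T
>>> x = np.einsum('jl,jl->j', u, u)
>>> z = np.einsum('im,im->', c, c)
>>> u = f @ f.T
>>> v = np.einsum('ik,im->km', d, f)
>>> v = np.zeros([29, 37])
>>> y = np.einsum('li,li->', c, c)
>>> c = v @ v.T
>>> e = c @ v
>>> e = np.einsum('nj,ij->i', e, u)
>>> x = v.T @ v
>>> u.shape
(37, 37)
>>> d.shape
(37, 37)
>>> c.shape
(29, 29)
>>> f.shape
(37, 2)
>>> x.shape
(37, 37)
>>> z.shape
()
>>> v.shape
(29, 37)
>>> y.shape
()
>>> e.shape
(37,)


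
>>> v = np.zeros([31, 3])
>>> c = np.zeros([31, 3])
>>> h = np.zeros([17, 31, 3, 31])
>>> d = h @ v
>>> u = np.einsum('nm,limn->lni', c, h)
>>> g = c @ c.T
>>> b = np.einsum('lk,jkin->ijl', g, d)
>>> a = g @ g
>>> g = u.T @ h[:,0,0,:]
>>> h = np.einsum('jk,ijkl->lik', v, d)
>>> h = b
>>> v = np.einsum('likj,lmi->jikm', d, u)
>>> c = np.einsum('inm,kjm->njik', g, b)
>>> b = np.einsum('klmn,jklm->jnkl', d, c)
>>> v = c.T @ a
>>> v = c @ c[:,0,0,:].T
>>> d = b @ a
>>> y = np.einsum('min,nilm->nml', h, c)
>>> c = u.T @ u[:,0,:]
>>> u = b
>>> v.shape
(31, 17, 31, 31)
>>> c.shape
(31, 31, 31)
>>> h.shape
(3, 17, 31)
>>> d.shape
(31, 3, 17, 31)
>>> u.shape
(31, 3, 17, 31)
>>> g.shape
(31, 31, 31)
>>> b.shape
(31, 3, 17, 31)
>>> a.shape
(31, 31)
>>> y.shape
(31, 3, 31)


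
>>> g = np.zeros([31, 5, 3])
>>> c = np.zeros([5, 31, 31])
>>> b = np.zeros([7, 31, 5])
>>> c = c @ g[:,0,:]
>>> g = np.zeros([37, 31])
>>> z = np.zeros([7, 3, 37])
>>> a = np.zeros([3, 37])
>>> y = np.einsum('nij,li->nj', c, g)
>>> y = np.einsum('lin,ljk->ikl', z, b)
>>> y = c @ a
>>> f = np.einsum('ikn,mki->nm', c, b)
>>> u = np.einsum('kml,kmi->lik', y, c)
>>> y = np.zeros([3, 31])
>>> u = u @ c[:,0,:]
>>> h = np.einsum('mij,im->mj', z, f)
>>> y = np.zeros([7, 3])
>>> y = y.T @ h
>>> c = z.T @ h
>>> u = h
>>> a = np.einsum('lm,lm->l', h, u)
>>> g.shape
(37, 31)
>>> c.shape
(37, 3, 37)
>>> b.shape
(7, 31, 5)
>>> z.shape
(7, 3, 37)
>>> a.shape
(7,)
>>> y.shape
(3, 37)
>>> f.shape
(3, 7)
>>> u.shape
(7, 37)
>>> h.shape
(7, 37)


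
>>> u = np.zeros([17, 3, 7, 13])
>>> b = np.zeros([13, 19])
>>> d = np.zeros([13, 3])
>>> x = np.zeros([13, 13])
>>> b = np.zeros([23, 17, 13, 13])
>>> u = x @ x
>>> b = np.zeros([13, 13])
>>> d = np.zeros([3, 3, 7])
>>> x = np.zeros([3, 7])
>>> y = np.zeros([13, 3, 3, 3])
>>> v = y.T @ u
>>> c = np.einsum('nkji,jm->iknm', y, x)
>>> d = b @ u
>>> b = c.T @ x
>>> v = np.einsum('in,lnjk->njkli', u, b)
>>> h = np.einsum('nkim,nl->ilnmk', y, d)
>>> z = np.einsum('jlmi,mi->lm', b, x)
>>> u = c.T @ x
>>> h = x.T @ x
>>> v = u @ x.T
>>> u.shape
(7, 13, 3, 7)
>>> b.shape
(7, 13, 3, 7)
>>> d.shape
(13, 13)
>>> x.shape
(3, 7)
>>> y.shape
(13, 3, 3, 3)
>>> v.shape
(7, 13, 3, 3)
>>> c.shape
(3, 3, 13, 7)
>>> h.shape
(7, 7)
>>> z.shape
(13, 3)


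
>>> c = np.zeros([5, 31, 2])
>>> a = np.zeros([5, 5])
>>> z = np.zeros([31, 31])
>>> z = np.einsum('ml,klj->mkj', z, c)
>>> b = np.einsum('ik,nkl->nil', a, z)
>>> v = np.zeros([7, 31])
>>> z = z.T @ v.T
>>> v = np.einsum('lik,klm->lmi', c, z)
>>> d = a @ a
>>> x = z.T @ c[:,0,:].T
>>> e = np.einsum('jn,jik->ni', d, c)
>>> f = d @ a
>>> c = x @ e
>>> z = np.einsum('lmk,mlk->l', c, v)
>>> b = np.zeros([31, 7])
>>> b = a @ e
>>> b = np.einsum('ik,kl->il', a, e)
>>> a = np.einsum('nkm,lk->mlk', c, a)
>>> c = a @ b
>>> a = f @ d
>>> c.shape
(31, 5, 31)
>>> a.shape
(5, 5)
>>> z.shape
(7,)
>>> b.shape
(5, 31)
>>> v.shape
(5, 7, 31)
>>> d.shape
(5, 5)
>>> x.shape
(7, 5, 5)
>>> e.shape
(5, 31)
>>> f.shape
(5, 5)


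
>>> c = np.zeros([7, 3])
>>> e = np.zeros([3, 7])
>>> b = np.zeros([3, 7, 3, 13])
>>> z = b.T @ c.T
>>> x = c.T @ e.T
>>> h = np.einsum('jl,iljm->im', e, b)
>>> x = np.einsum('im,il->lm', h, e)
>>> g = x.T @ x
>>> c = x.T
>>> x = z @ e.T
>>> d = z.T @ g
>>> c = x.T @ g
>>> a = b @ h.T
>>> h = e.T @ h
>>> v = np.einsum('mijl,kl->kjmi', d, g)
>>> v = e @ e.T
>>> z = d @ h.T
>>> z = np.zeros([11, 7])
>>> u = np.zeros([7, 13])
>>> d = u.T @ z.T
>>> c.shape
(3, 7, 3, 13)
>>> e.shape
(3, 7)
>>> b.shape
(3, 7, 3, 13)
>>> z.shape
(11, 7)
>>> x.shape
(13, 3, 7, 3)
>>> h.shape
(7, 13)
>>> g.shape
(13, 13)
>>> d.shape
(13, 11)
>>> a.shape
(3, 7, 3, 3)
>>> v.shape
(3, 3)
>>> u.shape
(7, 13)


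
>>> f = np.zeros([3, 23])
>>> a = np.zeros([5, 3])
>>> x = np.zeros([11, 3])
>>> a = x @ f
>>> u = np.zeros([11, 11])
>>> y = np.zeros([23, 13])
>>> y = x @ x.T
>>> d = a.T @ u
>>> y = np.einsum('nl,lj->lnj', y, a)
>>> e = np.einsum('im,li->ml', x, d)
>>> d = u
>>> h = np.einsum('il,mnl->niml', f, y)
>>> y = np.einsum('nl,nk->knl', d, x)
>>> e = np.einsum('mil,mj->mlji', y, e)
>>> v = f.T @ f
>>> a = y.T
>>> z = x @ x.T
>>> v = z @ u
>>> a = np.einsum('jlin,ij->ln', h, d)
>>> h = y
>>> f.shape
(3, 23)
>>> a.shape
(3, 23)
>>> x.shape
(11, 3)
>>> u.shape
(11, 11)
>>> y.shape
(3, 11, 11)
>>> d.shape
(11, 11)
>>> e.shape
(3, 11, 23, 11)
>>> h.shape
(3, 11, 11)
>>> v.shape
(11, 11)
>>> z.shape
(11, 11)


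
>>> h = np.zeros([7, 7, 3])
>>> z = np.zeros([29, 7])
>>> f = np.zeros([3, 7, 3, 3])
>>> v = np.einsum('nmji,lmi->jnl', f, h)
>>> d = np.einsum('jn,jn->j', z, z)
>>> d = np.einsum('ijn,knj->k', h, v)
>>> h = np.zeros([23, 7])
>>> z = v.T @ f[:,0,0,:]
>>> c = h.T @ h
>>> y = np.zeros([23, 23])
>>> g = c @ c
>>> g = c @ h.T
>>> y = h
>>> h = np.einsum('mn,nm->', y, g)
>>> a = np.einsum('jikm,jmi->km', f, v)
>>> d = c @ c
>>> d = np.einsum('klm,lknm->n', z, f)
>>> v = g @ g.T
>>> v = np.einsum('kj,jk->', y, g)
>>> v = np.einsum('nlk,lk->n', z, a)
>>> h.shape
()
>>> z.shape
(7, 3, 3)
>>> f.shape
(3, 7, 3, 3)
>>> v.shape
(7,)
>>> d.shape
(3,)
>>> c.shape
(7, 7)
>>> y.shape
(23, 7)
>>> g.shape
(7, 23)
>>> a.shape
(3, 3)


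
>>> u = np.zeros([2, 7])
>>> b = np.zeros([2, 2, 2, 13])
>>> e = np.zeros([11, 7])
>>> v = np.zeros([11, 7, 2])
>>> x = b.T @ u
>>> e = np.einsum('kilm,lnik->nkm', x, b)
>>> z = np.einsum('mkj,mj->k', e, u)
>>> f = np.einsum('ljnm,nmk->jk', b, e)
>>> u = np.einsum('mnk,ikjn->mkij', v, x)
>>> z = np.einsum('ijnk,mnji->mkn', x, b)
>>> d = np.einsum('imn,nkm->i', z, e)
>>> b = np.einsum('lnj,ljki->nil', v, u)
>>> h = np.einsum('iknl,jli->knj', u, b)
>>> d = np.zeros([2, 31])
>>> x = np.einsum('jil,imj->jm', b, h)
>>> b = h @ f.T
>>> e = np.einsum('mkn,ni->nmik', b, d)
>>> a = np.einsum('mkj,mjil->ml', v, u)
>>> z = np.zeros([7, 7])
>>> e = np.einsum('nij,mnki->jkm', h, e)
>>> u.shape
(11, 2, 13, 2)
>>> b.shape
(2, 13, 2)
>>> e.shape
(7, 31, 2)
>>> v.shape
(11, 7, 2)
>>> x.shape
(7, 13)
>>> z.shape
(7, 7)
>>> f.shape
(2, 7)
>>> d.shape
(2, 31)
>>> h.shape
(2, 13, 7)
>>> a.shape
(11, 2)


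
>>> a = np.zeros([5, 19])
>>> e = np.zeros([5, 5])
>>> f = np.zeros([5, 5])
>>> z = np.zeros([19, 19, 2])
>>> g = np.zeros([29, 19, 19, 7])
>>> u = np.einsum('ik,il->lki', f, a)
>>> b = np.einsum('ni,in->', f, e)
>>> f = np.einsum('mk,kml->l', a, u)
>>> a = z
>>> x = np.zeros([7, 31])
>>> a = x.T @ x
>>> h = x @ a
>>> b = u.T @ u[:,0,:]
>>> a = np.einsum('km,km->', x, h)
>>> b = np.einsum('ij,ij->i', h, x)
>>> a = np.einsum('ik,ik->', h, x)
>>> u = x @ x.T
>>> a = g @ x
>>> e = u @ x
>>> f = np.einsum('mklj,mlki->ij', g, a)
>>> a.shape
(29, 19, 19, 31)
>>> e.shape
(7, 31)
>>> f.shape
(31, 7)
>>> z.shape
(19, 19, 2)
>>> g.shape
(29, 19, 19, 7)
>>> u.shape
(7, 7)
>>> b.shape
(7,)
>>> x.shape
(7, 31)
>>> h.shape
(7, 31)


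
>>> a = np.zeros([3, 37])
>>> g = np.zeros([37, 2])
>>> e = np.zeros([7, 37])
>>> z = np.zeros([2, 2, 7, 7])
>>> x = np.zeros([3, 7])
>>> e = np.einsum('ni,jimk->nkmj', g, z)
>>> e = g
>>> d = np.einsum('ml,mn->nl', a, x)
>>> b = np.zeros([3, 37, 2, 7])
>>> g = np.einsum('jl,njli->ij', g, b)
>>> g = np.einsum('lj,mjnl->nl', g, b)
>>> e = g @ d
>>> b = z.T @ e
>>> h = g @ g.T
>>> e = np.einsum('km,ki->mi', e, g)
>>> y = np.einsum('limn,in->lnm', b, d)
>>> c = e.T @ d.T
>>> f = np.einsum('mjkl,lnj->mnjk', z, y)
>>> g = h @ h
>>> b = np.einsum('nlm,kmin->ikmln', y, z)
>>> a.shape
(3, 37)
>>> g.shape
(2, 2)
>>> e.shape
(37, 7)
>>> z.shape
(2, 2, 7, 7)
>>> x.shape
(3, 7)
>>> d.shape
(7, 37)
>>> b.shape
(7, 2, 2, 37, 7)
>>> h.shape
(2, 2)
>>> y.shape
(7, 37, 2)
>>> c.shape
(7, 7)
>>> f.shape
(2, 37, 2, 7)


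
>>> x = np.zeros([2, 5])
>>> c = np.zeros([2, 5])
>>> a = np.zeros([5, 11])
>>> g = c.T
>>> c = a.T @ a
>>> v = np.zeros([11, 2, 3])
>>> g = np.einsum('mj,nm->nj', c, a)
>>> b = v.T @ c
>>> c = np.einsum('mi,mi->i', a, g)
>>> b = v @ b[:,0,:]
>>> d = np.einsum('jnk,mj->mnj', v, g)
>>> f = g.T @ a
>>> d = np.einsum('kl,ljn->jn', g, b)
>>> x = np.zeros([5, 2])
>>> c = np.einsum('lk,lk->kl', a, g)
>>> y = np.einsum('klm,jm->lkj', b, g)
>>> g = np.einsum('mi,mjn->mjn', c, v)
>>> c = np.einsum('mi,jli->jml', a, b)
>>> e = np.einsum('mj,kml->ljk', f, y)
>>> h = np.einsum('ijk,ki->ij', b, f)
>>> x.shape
(5, 2)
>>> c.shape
(11, 5, 2)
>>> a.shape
(5, 11)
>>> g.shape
(11, 2, 3)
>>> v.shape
(11, 2, 3)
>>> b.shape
(11, 2, 11)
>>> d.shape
(2, 11)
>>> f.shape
(11, 11)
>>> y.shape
(2, 11, 5)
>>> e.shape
(5, 11, 2)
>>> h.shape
(11, 2)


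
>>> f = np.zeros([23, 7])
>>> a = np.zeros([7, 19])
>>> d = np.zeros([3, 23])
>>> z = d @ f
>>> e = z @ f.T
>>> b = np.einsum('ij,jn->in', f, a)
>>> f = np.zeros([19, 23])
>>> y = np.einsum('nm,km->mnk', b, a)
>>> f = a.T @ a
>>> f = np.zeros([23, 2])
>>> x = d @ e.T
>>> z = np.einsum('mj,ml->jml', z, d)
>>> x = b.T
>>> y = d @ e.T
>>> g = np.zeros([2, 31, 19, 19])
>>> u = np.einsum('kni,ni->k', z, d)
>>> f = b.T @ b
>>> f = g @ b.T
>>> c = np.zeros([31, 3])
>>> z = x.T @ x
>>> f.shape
(2, 31, 19, 23)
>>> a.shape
(7, 19)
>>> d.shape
(3, 23)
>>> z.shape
(23, 23)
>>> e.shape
(3, 23)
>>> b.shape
(23, 19)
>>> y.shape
(3, 3)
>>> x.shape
(19, 23)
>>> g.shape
(2, 31, 19, 19)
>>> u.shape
(7,)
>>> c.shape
(31, 3)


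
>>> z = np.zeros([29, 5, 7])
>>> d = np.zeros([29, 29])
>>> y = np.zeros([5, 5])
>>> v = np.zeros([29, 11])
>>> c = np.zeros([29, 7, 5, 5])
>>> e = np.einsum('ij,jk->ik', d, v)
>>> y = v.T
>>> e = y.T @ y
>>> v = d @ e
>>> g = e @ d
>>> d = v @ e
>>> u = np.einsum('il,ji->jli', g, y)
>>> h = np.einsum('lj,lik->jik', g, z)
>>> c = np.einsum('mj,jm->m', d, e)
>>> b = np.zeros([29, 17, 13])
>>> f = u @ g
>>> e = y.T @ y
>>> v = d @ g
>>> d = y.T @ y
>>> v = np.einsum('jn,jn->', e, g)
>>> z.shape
(29, 5, 7)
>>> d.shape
(29, 29)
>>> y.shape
(11, 29)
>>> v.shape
()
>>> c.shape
(29,)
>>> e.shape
(29, 29)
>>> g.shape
(29, 29)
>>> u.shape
(11, 29, 29)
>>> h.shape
(29, 5, 7)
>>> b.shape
(29, 17, 13)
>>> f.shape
(11, 29, 29)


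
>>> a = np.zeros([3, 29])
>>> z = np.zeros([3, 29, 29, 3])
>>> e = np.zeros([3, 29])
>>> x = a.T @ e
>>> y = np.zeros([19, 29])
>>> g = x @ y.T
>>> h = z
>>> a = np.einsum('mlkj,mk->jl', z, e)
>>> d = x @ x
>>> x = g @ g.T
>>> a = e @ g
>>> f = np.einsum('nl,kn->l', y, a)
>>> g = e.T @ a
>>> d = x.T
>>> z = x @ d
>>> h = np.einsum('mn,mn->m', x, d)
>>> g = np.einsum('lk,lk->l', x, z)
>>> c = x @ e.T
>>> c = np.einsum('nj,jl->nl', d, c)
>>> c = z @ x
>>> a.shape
(3, 19)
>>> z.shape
(29, 29)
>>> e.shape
(3, 29)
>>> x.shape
(29, 29)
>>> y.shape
(19, 29)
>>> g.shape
(29,)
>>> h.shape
(29,)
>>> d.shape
(29, 29)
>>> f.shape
(29,)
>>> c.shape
(29, 29)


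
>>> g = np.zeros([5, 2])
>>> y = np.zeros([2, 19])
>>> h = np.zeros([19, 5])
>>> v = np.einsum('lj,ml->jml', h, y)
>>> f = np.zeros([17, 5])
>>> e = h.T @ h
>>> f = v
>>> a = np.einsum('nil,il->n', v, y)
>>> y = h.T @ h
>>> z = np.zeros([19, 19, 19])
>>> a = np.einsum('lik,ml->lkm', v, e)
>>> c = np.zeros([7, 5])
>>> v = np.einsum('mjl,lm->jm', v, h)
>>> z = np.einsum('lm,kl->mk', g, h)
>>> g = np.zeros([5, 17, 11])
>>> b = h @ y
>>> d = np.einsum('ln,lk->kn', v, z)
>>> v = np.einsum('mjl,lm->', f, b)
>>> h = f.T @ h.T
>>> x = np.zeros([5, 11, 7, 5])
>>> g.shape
(5, 17, 11)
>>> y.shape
(5, 5)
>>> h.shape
(19, 2, 19)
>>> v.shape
()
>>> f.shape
(5, 2, 19)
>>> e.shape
(5, 5)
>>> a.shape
(5, 19, 5)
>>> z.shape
(2, 19)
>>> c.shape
(7, 5)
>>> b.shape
(19, 5)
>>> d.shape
(19, 5)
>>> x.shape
(5, 11, 7, 5)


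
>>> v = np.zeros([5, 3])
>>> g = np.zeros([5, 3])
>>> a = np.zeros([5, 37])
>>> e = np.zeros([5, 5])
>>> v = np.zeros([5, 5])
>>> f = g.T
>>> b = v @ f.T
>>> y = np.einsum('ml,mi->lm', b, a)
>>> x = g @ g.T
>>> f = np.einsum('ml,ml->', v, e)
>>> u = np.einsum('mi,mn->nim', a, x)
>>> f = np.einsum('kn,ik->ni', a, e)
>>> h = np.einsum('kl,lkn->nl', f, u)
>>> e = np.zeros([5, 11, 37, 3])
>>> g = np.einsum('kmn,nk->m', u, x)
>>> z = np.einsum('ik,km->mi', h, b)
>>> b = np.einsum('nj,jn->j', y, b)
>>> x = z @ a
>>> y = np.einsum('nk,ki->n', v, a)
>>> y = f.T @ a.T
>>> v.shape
(5, 5)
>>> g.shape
(37,)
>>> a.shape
(5, 37)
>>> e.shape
(5, 11, 37, 3)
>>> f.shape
(37, 5)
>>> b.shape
(5,)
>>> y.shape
(5, 5)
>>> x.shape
(3, 37)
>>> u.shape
(5, 37, 5)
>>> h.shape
(5, 5)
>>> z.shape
(3, 5)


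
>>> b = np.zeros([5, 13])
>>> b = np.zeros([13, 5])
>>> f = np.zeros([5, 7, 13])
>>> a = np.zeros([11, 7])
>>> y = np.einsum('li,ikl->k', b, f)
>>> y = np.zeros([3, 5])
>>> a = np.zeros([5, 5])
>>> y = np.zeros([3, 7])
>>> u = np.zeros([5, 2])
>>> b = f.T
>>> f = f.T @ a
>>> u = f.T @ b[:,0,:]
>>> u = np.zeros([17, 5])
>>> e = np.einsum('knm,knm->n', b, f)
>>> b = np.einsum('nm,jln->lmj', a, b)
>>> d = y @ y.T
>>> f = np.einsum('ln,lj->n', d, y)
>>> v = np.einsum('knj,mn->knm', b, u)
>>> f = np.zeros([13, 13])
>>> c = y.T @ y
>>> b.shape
(7, 5, 13)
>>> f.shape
(13, 13)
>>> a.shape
(5, 5)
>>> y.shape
(3, 7)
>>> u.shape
(17, 5)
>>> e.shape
(7,)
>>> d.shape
(3, 3)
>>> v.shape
(7, 5, 17)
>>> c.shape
(7, 7)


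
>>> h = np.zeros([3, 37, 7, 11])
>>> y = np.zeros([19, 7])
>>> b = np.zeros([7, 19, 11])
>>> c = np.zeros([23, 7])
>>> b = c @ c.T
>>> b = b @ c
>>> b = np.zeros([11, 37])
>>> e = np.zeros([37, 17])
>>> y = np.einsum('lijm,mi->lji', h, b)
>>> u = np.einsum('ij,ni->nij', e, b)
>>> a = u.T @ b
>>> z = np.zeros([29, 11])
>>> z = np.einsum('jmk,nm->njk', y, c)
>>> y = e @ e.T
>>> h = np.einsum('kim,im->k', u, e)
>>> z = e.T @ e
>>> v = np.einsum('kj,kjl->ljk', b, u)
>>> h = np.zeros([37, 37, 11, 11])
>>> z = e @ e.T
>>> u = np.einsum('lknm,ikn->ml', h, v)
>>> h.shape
(37, 37, 11, 11)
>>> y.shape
(37, 37)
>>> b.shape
(11, 37)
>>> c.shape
(23, 7)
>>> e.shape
(37, 17)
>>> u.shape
(11, 37)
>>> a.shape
(17, 37, 37)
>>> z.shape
(37, 37)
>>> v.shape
(17, 37, 11)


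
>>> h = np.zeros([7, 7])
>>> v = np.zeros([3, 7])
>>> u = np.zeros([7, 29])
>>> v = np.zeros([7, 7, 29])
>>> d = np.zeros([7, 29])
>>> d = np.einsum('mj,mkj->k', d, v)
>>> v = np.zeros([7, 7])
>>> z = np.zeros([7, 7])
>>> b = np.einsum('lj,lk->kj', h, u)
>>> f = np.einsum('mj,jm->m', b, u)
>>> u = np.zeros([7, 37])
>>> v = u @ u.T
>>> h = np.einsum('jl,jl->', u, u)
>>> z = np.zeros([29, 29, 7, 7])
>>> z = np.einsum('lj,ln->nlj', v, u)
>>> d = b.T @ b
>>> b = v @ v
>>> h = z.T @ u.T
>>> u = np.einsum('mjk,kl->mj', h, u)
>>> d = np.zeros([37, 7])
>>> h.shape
(7, 7, 7)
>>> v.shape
(7, 7)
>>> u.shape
(7, 7)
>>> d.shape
(37, 7)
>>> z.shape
(37, 7, 7)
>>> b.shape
(7, 7)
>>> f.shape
(29,)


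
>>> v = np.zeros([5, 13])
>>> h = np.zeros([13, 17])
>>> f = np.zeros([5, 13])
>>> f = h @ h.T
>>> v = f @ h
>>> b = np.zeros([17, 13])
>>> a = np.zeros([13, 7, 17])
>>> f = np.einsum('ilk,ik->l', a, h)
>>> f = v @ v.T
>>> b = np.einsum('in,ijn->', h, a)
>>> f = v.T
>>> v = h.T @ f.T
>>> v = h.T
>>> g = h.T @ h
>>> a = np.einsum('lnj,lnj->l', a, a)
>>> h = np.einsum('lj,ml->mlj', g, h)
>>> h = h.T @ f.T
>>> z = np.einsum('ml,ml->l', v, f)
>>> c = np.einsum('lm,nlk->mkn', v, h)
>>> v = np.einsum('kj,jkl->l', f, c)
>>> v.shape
(17,)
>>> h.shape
(17, 17, 17)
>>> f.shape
(17, 13)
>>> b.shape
()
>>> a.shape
(13,)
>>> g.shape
(17, 17)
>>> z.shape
(13,)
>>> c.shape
(13, 17, 17)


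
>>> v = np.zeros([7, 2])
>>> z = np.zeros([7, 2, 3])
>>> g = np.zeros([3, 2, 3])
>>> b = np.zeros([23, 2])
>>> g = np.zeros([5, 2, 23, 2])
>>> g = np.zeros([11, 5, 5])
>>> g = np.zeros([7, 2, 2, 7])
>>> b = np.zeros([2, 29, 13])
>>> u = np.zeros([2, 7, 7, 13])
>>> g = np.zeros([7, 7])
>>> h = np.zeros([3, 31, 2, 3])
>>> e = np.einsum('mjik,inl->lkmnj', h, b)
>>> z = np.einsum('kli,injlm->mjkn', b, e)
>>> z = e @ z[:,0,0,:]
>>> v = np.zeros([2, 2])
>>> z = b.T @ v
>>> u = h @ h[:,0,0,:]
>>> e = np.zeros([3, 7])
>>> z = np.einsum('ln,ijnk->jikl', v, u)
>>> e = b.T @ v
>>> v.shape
(2, 2)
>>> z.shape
(31, 3, 3, 2)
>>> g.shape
(7, 7)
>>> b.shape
(2, 29, 13)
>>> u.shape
(3, 31, 2, 3)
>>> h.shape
(3, 31, 2, 3)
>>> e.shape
(13, 29, 2)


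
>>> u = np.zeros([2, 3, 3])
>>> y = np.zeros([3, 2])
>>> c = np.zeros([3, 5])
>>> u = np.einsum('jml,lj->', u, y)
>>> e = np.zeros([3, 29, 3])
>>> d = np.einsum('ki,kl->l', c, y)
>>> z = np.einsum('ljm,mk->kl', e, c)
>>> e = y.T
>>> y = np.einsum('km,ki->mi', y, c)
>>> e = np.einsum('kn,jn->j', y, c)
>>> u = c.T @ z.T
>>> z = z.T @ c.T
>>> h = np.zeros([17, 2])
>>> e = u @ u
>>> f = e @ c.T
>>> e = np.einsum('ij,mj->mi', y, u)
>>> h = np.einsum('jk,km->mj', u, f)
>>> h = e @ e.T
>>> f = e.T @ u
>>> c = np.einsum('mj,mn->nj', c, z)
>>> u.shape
(5, 5)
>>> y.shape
(2, 5)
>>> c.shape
(3, 5)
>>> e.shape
(5, 2)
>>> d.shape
(2,)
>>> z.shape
(3, 3)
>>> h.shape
(5, 5)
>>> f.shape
(2, 5)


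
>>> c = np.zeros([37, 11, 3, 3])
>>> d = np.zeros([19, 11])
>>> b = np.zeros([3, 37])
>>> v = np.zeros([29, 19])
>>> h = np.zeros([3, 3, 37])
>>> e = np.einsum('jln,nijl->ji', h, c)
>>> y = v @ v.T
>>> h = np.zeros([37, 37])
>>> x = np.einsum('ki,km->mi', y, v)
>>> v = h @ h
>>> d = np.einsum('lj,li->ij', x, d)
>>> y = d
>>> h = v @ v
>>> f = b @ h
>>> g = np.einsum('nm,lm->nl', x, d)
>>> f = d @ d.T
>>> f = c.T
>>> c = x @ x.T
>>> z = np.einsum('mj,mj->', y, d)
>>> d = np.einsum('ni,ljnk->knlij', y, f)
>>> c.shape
(19, 19)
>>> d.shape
(37, 11, 3, 29, 3)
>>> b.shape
(3, 37)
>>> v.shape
(37, 37)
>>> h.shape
(37, 37)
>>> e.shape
(3, 11)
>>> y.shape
(11, 29)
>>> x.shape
(19, 29)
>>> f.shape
(3, 3, 11, 37)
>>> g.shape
(19, 11)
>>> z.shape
()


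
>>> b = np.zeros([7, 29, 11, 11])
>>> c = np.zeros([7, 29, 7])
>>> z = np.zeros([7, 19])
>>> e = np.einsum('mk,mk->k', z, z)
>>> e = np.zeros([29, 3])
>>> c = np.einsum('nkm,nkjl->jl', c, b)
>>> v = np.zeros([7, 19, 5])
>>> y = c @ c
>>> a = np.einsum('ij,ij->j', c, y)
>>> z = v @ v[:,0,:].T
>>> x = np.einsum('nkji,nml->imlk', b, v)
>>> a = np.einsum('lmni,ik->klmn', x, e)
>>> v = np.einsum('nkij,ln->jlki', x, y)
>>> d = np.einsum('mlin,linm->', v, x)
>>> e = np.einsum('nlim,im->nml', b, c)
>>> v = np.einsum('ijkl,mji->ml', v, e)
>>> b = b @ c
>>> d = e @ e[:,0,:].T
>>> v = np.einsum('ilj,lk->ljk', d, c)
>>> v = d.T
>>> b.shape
(7, 29, 11, 11)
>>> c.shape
(11, 11)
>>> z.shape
(7, 19, 7)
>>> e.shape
(7, 11, 29)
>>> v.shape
(7, 11, 7)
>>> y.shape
(11, 11)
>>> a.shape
(3, 11, 19, 5)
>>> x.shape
(11, 19, 5, 29)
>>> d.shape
(7, 11, 7)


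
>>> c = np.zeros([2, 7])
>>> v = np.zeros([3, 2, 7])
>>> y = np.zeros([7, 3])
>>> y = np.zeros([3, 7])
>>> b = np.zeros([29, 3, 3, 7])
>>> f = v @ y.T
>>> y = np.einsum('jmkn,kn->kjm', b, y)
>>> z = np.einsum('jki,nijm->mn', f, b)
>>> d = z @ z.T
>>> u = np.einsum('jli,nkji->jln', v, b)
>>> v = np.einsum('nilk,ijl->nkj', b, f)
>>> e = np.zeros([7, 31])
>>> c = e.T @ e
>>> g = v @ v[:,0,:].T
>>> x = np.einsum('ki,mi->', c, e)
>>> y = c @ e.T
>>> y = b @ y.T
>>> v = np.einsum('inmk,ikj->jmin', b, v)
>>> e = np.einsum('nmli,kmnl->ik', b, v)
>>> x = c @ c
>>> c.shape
(31, 31)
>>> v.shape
(2, 3, 29, 3)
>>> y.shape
(29, 3, 3, 31)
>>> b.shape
(29, 3, 3, 7)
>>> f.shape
(3, 2, 3)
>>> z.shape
(7, 29)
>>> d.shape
(7, 7)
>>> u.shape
(3, 2, 29)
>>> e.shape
(7, 2)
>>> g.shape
(29, 7, 29)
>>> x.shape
(31, 31)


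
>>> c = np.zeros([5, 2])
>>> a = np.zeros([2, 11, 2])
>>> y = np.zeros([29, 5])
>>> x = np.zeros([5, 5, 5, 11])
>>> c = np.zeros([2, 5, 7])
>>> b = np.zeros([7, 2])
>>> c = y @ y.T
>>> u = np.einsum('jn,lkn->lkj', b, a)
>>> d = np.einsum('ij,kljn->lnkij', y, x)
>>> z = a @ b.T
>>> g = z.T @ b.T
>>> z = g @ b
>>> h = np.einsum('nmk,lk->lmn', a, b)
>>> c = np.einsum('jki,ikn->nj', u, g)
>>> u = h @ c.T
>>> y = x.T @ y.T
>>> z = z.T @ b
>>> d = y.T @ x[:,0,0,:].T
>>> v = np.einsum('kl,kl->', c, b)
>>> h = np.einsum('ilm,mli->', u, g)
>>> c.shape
(7, 2)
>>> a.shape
(2, 11, 2)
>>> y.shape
(11, 5, 5, 29)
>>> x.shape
(5, 5, 5, 11)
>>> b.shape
(7, 2)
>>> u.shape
(7, 11, 7)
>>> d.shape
(29, 5, 5, 5)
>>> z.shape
(2, 11, 2)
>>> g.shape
(7, 11, 7)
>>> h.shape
()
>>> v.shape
()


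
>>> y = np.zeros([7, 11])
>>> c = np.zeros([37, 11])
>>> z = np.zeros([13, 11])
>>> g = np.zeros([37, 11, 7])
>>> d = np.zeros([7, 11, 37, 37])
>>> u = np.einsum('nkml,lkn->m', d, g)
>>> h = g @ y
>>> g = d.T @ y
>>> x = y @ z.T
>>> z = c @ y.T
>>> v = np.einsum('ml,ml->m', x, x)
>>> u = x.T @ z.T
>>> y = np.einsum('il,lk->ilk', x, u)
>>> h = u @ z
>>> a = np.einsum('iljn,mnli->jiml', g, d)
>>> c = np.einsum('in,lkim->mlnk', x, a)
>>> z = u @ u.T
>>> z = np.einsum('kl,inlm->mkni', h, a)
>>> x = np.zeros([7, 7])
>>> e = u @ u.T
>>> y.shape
(7, 13, 37)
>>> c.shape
(37, 11, 13, 37)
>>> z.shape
(37, 13, 37, 11)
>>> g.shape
(37, 37, 11, 11)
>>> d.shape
(7, 11, 37, 37)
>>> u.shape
(13, 37)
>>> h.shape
(13, 7)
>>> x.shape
(7, 7)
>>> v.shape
(7,)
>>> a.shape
(11, 37, 7, 37)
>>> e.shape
(13, 13)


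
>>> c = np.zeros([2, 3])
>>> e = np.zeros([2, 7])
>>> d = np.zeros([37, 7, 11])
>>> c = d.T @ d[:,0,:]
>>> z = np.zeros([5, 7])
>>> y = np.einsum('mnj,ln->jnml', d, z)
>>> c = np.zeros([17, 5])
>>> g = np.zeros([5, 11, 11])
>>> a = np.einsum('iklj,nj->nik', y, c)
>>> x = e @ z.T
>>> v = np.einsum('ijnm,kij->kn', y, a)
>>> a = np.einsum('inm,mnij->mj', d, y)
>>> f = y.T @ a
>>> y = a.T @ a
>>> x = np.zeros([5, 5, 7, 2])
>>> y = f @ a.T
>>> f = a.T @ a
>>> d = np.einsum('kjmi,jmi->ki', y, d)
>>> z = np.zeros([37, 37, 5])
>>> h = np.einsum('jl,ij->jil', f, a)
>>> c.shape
(17, 5)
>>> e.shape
(2, 7)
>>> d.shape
(5, 11)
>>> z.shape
(37, 37, 5)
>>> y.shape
(5, 37, 7, 11)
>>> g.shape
(5, 11, 11)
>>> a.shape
(11, 5)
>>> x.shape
(5, 5, 7, 2)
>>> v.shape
(17, 37)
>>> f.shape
(5, 5)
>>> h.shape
(5, 11, 5)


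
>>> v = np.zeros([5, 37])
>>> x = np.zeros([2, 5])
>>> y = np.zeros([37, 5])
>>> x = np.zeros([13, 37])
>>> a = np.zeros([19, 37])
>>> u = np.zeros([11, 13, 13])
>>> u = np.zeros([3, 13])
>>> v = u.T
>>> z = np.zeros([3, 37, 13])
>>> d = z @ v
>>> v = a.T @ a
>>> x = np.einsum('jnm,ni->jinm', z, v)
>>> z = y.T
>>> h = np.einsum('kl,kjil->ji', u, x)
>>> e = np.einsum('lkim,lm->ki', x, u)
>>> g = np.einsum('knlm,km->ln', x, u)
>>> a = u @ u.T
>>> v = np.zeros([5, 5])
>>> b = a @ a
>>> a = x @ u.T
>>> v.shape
(5, 5)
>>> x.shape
(3, 37, 37, 13)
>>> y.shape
(37, 5)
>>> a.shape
(3, 37, 37, 3)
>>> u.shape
(3, 13)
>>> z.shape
(5, 37)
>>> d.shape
(3, 37, 3)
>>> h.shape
(37, 37)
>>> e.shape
(37, 37)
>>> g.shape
(37, 37)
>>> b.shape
(3, 3)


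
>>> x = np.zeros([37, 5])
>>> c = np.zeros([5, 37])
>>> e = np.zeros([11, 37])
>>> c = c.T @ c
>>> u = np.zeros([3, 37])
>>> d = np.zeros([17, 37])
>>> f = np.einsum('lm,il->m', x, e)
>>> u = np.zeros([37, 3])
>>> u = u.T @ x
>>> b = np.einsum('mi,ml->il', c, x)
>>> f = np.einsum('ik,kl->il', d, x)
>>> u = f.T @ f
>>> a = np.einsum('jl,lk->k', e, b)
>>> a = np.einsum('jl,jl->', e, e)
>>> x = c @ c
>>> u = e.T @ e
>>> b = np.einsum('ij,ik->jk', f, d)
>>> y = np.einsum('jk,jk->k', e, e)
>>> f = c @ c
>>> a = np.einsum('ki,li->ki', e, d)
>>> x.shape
(37, 37)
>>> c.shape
(37, 37)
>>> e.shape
(11, 37)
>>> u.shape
(37, 37)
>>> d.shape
(17, 37)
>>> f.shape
(37, 37)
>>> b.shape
(5, 37)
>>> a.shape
(11, 37)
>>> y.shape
(37,)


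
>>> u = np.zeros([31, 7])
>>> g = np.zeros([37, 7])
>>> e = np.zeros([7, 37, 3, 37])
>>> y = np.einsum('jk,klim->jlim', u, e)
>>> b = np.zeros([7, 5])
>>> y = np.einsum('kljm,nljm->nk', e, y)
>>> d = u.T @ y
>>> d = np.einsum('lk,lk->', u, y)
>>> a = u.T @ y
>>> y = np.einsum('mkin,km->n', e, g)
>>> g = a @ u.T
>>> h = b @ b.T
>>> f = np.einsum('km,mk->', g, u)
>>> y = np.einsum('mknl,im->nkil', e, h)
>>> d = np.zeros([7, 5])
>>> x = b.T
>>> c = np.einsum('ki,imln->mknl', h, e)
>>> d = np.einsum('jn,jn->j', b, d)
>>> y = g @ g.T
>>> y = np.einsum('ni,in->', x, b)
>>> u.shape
(31, 7)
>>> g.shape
(7, 31)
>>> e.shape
(7, 37, 3, 37)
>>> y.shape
()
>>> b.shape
(7, 5)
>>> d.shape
(7,)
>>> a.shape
(7, 7)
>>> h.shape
(7, 7)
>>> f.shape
()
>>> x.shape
(5, 7)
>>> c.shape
(37, 7, 37, 3)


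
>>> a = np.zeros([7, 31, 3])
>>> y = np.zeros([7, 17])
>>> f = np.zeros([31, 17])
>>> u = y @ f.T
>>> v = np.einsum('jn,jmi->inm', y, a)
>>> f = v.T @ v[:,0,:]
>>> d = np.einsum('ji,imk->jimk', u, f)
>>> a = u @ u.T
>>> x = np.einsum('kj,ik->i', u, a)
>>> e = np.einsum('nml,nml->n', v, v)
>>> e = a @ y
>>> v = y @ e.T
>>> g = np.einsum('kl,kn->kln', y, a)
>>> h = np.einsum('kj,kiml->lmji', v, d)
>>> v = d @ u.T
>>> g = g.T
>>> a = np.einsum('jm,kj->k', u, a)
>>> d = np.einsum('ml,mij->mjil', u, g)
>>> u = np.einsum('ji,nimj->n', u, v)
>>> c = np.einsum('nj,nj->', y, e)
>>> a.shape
(7,)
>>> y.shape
(7, 17)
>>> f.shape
(31, 17, 31)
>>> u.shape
(7,)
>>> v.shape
(7, 31, 17, 7)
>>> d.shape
(7, 7, 17, 31)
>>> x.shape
(7,)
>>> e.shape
(7, 17)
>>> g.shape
(7, 17, 7)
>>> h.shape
(31, 17, 7, 31)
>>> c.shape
()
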